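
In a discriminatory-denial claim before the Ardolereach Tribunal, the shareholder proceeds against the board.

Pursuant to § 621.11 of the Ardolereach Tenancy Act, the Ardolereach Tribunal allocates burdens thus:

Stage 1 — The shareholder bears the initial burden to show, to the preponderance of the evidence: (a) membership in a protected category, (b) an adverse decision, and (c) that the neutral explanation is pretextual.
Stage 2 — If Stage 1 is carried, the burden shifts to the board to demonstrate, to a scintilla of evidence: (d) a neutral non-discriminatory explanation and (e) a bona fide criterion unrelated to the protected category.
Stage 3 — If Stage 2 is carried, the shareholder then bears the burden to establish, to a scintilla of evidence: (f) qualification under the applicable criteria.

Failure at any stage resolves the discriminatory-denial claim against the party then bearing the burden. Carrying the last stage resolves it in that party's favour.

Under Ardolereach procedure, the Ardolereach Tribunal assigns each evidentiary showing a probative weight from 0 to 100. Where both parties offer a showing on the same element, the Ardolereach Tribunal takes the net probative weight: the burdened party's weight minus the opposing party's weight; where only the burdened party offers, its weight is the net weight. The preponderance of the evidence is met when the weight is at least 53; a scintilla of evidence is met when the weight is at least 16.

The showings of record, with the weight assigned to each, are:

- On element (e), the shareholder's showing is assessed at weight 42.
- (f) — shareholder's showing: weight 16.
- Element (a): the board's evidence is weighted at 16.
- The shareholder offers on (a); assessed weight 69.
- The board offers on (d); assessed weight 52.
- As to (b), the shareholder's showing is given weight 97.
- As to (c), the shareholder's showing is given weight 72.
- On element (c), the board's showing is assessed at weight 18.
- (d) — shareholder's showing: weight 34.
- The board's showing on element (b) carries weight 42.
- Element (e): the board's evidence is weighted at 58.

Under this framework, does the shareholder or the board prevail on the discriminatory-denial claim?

shareholder

Stage 1 (shareholder, the preponderance of the evidence, weight is at least 53): (a) net 69−16=53 ≥ 53 — meets; (b) net 97−42=55 ≥ 53 — meets; (c) net 72−18=54 ≥ 53 — meets.
  Stage 1 is satisfied; the onus moves to the board.
Stage 2 (board, a scintilla of evidence, weight is at least 16): (d) net 52−34=18 ≥ 16 — meets; (e) net 58−42=16 ≥ 16 — meets.
  The board carries Stage 2; the shareholder now bears the burden.
Stage 3 (shareholder, a scintilla of evidence, weight is at least 16): (f) 16 ≥ 16 — meets.
  The shareholder carries the last stage.
All stages carried — the shareholder prevails.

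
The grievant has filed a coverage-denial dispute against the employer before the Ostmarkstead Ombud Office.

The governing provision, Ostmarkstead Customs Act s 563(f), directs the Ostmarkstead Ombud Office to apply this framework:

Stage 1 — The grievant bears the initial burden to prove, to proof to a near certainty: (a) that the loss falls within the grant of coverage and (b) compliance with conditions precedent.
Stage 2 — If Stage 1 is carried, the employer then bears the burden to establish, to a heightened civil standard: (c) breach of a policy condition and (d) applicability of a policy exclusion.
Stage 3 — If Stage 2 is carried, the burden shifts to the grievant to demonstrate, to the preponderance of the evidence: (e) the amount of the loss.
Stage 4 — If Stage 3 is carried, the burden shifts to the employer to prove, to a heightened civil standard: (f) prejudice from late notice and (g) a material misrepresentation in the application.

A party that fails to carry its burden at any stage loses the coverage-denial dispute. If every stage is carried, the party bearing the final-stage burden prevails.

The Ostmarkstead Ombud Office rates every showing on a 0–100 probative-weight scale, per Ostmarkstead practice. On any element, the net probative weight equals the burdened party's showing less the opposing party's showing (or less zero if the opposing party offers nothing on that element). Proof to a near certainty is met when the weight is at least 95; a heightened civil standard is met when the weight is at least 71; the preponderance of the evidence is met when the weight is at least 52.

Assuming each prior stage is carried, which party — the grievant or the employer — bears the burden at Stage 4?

employer

Stage 4's rule assigns the burden to the employer (to a heightened civil standard).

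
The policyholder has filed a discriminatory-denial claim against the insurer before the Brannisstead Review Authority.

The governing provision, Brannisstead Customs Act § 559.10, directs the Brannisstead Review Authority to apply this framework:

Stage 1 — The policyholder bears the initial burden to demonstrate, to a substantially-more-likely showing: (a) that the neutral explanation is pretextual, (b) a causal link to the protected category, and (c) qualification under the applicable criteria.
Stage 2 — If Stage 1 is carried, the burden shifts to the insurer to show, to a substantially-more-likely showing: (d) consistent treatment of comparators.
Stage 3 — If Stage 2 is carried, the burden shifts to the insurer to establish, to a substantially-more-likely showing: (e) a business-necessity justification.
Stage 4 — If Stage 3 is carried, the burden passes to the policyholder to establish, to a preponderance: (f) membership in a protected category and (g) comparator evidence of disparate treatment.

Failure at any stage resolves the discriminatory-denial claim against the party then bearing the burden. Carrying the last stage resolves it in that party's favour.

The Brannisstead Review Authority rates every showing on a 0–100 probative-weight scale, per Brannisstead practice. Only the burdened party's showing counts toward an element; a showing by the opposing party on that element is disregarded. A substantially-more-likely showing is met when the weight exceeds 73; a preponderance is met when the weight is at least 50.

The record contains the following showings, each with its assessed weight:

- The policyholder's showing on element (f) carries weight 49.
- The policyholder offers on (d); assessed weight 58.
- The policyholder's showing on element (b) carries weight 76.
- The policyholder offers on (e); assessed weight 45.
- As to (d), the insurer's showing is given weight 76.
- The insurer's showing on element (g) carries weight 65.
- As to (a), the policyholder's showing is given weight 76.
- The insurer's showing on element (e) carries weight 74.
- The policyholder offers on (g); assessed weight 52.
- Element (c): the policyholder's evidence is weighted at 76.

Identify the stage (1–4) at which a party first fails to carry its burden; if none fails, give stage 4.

Stage 1 (policyholder, a substantially-more-likely showing, weight exceeds 73): (a) 76 > 73 — meets; (b) 76 > 73 — meets; (c) 76 > 73 — meets.
  The policyholder carries Stage 1; the insurer now bears the burden.
Stage 2 (insurer, a substantially-more-likely showing, weight exceeds 73): (d) 76 (policyholder's 58 disregarded) > 73 — meets.
  Stage 2 carried; the burden remains with the insurer.
Stage 3 (insurer, a substantially-more-likely showing, weight exceeds 73): (e) 74 (policyholder's 45 disregarded) > 73 — meets.
  The insurer carries Stage 3; the policyholder now bears the burden.
Stage 4 (policyholder, a preponderance, weight is at least 50): (f) 49 < 50 — fails; (g) 52 (insurer's 65 disregarded) ≥ 50 — meets.
  Not every element is met, so the policyholder fails to carry Stage 4.
The analysis ends at Stage 4; the insurer prevails.

stage 4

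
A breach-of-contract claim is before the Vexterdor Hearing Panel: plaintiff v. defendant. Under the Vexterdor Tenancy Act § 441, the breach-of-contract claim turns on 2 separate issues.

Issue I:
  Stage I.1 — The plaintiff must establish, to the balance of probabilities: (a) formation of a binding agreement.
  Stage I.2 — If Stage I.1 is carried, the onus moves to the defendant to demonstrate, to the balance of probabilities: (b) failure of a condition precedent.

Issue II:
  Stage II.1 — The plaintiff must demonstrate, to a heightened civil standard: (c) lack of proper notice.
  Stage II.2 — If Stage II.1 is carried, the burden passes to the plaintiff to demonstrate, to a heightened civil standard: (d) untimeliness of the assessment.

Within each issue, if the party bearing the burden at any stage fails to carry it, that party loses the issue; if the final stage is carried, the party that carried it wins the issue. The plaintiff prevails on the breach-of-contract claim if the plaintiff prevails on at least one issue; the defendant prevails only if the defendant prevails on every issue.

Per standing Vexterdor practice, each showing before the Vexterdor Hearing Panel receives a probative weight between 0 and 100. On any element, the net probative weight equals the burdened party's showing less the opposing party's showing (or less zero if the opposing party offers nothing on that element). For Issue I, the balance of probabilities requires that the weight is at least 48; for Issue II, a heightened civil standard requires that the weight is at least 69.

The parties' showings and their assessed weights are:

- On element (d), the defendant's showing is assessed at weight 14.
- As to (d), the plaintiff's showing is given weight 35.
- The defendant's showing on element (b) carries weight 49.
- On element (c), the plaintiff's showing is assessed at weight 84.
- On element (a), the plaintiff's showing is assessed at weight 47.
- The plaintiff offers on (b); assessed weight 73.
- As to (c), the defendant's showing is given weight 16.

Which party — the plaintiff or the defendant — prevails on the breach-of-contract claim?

defendant

— Issue I —
At Stage I.1 the plaintiff must meet the balance of probabilities (weight is at least 48): on (a) the weight is 47, < 48, so (a) does not meet the standard.
  Stage I.1 not carried; the plaintiff fails its burden.
The defendant prevails on this issue.
— Issue II —
At Stage II.1 the plaintiff must meet a heightened civil standard (weight is at least 69): on (c) the weight is 84 less the opposing 16 gives net 68, < 69, so (c) does not meet the standard.
  The plaintiff does not carry Stage II.1.
The defendant prevails on this issue.
Per-issue: Issue I → defendant; Issue II → defendant. The plaintiff must prevail on at least one issue; overall, the defendant prevails.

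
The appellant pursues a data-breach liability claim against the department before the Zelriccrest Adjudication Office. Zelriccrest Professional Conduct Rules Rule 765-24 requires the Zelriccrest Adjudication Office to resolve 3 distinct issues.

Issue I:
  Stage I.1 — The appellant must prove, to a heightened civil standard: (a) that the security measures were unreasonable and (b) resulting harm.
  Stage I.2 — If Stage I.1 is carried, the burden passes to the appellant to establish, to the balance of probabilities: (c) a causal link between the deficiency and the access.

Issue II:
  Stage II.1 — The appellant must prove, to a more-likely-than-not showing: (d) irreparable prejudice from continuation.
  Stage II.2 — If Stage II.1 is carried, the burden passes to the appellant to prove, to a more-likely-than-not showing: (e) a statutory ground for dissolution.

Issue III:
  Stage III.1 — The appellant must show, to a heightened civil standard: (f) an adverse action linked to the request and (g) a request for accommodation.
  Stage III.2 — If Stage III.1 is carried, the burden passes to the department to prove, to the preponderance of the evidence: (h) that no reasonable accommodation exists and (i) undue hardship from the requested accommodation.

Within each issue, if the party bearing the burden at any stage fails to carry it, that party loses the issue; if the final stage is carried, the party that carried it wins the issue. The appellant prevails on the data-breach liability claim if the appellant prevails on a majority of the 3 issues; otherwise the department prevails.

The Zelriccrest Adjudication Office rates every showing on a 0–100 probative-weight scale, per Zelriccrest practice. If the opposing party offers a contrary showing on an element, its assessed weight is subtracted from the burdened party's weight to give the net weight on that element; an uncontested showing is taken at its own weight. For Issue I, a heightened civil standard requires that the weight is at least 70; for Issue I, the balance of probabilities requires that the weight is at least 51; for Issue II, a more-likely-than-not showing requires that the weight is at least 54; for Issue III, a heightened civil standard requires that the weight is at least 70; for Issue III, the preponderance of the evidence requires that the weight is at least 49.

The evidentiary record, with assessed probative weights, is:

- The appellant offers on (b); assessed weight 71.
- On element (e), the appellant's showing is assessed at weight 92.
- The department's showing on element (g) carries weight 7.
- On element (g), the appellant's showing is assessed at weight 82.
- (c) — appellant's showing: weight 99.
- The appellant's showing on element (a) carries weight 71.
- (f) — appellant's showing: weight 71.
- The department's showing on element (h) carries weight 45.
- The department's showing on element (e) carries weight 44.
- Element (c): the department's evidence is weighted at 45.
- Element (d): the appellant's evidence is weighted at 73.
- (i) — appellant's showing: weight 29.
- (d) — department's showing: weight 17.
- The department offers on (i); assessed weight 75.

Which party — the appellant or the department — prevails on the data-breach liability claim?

— Issue I —
Stage I.1 (appellant, a heightened civil standard, weight is at least 70): (a) 71 ≥ 70 — meets; (b) 71 ≥ 70 — meets.
  Stage I.1 is satisfied; the appellant continues to bear the burden.
Stage I.2 (appellant, the balance of probabilities, weight is at least 51): (c) net 99−45=54 ≥ 51 — meets.
  The appellant carries the last stage.
With every stage satisfied, the appellant prevails on this issue.
— Issue II —
At Stage II.1 the appellant must meet a more-likely-than-not showing (weight is at least 54): on (d) the weight is 73 less the opposing 17 gives net 56, ≥ 54, so (d) meets the standard.
  All elements met. The appellant retains the burden for Stage II.2.
At Stage II.2 the appellant must meet a more-likely-than-not showing (weight is at least 54): on (e) the weight is 92 less the opposing 44 gives net 48, < 54, so (e) does not meet the standard.
  Stage II.2 not carried; the appellant fails its burden.
The analysis ends at Stage II.2; the department prevails on this issue.
— Issue III —
Stage III.1 (appellant, a heightened civil standard, weight is at least 70): (f) 71 ≥ 70 — meets; (g) net 82−7=75 ≥ 70 — meets.
  The appellant carries Stage III.1; the department now bears the burden.
Stage III.2 (department, the preponderance of the evidence, weight is at least 49): (h) 45 < 49 — fails; (i) net 75−29=46 < 49 — fails.
  The department does not carry Stage III.2.
The appellant prevails on this issue.
Per-issue: Issue I → appellant; Issue II → department; Issue III → appellant. The appellant must prevail on a majority of issues; overall, the appellant prevails.

appellant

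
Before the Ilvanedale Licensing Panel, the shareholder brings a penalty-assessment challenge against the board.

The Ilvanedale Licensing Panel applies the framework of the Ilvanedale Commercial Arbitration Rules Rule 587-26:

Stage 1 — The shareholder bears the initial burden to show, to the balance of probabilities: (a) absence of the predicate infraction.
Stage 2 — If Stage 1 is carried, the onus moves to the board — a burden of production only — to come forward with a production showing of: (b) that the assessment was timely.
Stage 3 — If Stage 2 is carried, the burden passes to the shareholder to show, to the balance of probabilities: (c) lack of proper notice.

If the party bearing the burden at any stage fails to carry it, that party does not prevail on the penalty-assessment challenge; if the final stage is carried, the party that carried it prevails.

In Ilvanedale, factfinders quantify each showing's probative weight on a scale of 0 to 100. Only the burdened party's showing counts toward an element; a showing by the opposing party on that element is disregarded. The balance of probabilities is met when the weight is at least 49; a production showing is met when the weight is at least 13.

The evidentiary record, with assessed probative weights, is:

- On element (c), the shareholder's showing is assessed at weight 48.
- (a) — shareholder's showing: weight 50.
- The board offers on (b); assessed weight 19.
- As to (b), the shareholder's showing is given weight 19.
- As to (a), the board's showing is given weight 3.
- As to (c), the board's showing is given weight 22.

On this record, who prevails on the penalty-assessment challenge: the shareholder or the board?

Stage 1 (shareholder, the balance of probabilities, weight is at least 49): (a) 50 (board's 3 disregarded) ≥ 49 — meets.
  All elements met. The burden passes to the board.
Stage 2 (board, a production showing, weight is at least 13): (b) 19 (shareholder's 19 disregarded) ≥ 13 — meets.
  Stage 2 is satisfied; the onus moves to the shareholder.
Stage 3 (shareholder, the balance of probabilities, weight is at least 49): (c) 48 (board's 22 disregarded) < 49 — fails.
  Not every element is met, so the shareholder fails to carry Stage 3.
The analysis ends at Stage 3; the board prevails.

board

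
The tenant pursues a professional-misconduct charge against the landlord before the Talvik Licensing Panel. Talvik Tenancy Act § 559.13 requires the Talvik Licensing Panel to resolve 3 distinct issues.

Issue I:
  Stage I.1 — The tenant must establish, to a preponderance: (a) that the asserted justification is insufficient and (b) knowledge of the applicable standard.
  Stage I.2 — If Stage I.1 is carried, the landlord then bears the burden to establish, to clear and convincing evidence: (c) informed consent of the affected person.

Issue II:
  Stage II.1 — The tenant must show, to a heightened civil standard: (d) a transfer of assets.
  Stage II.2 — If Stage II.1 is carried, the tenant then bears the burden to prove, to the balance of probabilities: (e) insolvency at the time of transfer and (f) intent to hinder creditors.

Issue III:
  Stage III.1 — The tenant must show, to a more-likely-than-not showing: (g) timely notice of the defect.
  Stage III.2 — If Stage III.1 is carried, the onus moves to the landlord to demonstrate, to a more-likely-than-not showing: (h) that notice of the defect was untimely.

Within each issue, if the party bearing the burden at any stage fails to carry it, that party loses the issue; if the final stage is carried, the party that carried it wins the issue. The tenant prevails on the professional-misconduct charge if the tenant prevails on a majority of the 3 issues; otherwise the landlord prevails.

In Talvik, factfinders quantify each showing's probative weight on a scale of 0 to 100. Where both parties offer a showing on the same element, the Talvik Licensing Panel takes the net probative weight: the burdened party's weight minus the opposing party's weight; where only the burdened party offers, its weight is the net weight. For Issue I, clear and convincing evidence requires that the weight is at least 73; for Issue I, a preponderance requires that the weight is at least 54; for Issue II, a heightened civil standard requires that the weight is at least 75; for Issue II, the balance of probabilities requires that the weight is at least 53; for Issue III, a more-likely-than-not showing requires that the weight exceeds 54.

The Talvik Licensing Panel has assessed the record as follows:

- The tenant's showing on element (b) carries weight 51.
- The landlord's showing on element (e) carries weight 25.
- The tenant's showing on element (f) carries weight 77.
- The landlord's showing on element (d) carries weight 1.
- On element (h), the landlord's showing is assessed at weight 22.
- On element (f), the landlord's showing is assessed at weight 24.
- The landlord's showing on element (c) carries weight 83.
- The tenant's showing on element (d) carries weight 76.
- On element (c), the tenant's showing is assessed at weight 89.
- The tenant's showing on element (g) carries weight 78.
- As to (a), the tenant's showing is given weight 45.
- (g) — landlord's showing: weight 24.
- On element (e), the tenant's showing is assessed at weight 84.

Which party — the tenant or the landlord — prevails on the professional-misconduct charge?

— Issue I —
Stage I.1 — burden on tenant; standard: a preponderance (weight is at least 54).
    (a): 45 < 54 [not met]
    (b): 51 < 54 [not met]
  Stage I.1 not carried; the tenant fails its burden.
The landlord prevails on this issue.
— Issue II —
At Stage II.1 the tenant must meet a heightened civil standard (weight is at least 75): on (d) the weight is 76 less the opposing 1 gives net 75, which does reach 75, so (d) meets the standard.
  Stage II.1 is satisfied; the tenant continues to bear the burden.
At Stage II.2 the tenant must meet the balance of probabilities (weight is at least 53): on (e) the weight is 84 less the opposing 25 gives net 59, which does reach 53, so (e) meets the standard; on (f) the weight is 77 less the opposing 24 gives net 53, which does reach 53, so (f) meets the standard.
  The tenant carries the last stage.
All stages carried — the tenant prevails on this issue.
— Issue III —
Stage III.1 (tenant, a more-likely-than-not showing, weight exceeds 54): (g) net 78−24=54 ≤ 54 — fails.
  Not every element is met, so the tenant fails to carry Stage III.1.
So the landlord prevails on this issue.
Per-issue: Issue I → landlord; Issue II → tenant; Issue III → landlord. The tenant must prevail on a majority of issues; overall, the landlord prevails.

landlord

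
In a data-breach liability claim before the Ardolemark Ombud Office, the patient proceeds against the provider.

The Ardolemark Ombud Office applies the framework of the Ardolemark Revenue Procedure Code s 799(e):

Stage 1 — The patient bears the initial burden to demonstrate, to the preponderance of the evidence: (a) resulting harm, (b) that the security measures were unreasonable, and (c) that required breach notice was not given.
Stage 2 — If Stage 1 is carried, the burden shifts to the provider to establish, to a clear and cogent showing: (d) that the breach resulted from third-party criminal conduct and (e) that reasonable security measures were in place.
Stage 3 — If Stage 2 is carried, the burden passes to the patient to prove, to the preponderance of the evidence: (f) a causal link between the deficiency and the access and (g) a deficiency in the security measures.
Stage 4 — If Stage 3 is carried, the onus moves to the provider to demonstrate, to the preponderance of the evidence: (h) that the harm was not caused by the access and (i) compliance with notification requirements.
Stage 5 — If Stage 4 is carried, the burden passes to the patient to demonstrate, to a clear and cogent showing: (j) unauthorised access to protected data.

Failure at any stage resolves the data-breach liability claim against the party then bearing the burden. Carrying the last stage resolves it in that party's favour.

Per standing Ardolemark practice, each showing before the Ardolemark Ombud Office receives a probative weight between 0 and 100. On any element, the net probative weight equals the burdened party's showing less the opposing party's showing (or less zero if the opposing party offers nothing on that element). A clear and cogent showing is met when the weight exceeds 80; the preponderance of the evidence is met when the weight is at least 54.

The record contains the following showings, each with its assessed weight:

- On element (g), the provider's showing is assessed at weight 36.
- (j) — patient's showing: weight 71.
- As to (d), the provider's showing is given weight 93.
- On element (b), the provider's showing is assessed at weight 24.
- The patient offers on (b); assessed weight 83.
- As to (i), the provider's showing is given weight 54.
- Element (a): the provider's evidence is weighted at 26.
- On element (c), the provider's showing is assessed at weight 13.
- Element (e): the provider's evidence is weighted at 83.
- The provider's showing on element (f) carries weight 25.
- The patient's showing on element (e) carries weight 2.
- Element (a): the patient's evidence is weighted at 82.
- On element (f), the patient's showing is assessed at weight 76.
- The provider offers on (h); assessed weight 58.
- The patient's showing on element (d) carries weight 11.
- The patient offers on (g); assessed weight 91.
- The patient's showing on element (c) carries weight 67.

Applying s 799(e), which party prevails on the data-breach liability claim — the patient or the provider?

provider

Stage 1 (patient, the preponderance of the evidence, weight is at least 54): (a) net 82−26=56 ≥ 54 — meets; (b) net 83−24=59 ≥ 54 — meets; (c) net 67−13=54 ≥ 54 — meets.
  All elements met. The burden passes to the provider.
Stage 2 (provider, a clear and cogent showing, weight exceeds 80): (d) net 93−11=82 > 80 — meets; (e) net 83−2=81 > 80 — meets.
  All elements met. The burden passes to the patient.
Stage 3 (patient, the preponderance of the evidence, weight is at least 54): (f) net 76−25=51 < 54 — fails; (g) net 91−36=55 ≥ 54 — meets.
  Not every element is met, so the patient fails to carry Stage 3.
The analysis ends at Stage 3; the provider prevails.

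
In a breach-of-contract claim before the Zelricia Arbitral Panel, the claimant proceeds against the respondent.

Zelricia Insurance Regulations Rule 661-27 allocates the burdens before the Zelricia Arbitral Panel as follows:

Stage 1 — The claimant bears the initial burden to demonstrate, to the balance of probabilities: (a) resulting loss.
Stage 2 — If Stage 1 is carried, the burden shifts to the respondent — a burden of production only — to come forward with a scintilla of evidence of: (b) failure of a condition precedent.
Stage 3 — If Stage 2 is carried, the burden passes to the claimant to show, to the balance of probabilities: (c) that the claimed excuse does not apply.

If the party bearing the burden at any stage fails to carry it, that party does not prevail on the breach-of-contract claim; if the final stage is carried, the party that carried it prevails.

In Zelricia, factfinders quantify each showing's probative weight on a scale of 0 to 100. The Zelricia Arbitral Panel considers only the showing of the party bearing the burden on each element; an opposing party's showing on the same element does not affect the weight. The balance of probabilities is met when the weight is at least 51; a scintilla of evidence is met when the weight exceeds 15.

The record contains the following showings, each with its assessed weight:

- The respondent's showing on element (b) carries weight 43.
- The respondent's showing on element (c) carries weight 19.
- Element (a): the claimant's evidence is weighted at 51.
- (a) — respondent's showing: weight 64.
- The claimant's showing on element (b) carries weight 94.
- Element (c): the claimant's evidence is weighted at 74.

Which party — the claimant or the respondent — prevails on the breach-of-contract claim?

claimant

Stage 1 — burden on claimant; standard: the balance of probabilities (weight is at least 51).
    (a): 51 (respondent's 64 disregarded) ≥ 51 [met]
  The claimant carries Stage 1; the respondent now bears the burden.
Stage 2 — burden on respondent; standard: a scintilla of evidence (weight exceeds 15).
    (b): 43 (claimant's 94 disregarded) > 15 [met]
  All elements met. The burden passes to the claimant.
Stage 3 — burden on claimant; standard: the balance of probabilities (weight is at least 51).
    (c): 74 (respondent's 19 disregarded) ≥ 51 [met]
  All elements met at the final stage.
All stages carried — the claimant prevails.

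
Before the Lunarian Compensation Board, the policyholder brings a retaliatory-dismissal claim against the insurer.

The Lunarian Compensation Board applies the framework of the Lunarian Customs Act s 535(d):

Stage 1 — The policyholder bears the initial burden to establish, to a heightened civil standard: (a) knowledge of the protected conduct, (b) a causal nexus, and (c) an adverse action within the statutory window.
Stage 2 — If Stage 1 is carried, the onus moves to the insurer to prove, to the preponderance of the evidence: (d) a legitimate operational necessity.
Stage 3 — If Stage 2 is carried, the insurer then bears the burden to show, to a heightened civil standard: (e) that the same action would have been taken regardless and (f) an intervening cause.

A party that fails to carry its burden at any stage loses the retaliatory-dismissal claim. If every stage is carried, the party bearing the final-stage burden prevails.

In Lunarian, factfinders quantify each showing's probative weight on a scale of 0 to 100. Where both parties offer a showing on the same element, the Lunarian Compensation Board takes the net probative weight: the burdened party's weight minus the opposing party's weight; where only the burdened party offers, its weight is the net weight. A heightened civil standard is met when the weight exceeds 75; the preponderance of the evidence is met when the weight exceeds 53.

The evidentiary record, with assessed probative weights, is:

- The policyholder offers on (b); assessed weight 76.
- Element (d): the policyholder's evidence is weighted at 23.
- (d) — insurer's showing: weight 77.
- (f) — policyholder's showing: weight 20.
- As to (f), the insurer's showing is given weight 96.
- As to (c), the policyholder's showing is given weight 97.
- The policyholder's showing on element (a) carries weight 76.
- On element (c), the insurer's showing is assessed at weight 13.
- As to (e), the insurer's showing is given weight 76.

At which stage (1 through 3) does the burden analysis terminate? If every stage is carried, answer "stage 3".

At Stage 1 the policyholder must meet a heightened civil standard (weight exceeds 75): on (a) the weight is 76, > 75, so (a) meets the standard; on (b) the weight is 76, which does exceed 75, so (b) meets the standard; on (c) the weight is 97 less the opposing 13 gives net 84, which does exceed 75, so (c) meets the standard.
  Stage 1 is satisfied; the onus moves to the insurer.
At Stage 2 the insurer must meet the preponderance of the evidence (weight exceeds 53): on (d) the weight is 77 less the opposing 23 gives net 54, > 53, so (d) meets the standard.
  Stage 2 is satisfied; the insurer continues to bear the burden.
At Stage 3 the insurer must meet a heightened civil standard (weight exceeds 75): on (e) the weight is 76, > 75, so (e) meets the standard; on (f) the weight is 96 less the opposing 20 gives net 76, which does exceed 75, so (f) meets the standard.
  The insurer carries the last stage.
All stages carried — the insurer prevails.

stage 3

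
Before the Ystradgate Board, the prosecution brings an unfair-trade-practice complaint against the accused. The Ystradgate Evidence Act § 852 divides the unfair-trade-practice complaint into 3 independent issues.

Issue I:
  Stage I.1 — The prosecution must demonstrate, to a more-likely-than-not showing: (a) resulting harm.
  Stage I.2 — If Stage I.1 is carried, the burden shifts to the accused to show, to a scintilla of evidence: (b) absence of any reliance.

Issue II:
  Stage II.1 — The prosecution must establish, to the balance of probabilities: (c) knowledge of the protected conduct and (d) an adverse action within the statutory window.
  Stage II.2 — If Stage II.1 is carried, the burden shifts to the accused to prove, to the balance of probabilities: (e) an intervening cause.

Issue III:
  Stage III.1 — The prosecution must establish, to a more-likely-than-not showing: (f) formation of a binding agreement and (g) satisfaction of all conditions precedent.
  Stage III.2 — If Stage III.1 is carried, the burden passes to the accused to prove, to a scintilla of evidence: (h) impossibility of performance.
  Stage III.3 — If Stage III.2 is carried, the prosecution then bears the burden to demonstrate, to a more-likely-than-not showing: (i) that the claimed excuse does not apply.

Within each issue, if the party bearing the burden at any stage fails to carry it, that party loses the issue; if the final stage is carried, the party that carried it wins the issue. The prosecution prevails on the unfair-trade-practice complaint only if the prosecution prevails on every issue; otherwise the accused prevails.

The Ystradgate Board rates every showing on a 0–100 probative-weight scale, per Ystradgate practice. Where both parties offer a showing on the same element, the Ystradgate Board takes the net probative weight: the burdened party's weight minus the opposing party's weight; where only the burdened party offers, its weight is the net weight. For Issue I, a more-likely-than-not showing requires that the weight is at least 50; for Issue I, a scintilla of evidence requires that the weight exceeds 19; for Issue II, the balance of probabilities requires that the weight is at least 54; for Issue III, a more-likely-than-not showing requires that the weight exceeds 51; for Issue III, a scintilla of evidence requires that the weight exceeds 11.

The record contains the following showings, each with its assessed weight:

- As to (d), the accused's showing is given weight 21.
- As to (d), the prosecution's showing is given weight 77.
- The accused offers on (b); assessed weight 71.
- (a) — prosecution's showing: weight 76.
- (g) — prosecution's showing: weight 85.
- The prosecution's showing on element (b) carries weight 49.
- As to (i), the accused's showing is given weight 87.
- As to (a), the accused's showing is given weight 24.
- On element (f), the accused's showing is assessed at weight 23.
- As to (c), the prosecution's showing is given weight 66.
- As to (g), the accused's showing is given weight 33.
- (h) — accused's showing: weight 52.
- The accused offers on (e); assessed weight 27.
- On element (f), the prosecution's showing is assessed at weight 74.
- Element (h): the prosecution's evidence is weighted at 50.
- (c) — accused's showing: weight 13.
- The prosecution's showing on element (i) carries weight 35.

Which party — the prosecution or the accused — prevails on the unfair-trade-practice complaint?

accused

— Issue I —
At Stage I.1 the prosecution must meet a more-likely-than-not showing (weight is at least 50): on (a) the weight is 76 less the opposing 24 gives net 52, ≥ 50, so (a) meets the standard.
  The prosecution carries Stage I.1; the accused now bears the burden.
At Stage I.2 the accused must meet a scintilla of evidence (weight exceeds 19): on (b) the weight is 71 less the opposing 49 gives net 22, > 19, so (b) meets the standard.
  The accused carries the last stage.
All stages carried — the accused prevails on this issue.
— Issue II —
Stage II.1 — burden on prosecution; standard: the balance of probabilities (weight is at least 54).
    (c): 66 − 13 = 53 < 54 [not met]
    (d): 77 − 21 = 56 ≥ 54 [met]
  Stage II.1 not carried; the prosecution fails its burden.
So the accused prevails on this issue.
— Issue III —
Stage III.1 — burden on prosecution; standard: a more-likely-than-not showing (weight exceeds 51).
    (f): 74 − 23 = 51 ≤ 51 [not met]
    (g): 85 − 33 = 52 > 51 [met]
  The prosecution does not carry Stage III.1.
The analysis ends at Stage III.1; the accused prevails on this issue.
Per-issue: Issue I → accused; Issue II → accused; Issue III → accused. The prosecution must prevail on every issue; overall, the accused prevails.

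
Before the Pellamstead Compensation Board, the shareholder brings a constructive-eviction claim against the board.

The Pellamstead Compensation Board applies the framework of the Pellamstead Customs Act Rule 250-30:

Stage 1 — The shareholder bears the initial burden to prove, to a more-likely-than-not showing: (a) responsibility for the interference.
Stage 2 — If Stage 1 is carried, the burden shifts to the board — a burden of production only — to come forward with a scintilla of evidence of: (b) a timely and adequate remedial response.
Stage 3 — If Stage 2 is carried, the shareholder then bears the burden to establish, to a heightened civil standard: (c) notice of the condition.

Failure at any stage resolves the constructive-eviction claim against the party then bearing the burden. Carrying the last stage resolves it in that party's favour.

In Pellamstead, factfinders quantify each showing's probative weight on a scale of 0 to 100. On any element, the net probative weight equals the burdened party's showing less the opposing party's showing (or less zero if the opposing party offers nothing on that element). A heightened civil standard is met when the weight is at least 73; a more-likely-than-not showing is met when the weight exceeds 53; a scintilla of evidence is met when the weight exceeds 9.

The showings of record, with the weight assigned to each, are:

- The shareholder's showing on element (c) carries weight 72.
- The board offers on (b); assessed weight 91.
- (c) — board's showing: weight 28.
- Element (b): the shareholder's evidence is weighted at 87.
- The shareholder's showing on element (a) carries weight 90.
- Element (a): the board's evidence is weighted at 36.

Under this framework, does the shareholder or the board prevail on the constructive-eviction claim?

shareholder

At Stage 1 the shareholder must meet a more-likely-than-not showing (weight exceeds 53): on (a) the weight is 90 less the opposing 36 gives net 54, > 53, so (a) meets the standard.
  Stage 1 carried; the burden shifts to the board.
At Stage 2 the board must meet a scintilla of evidence (weight exceeds 9): on (b) the weight is 91 less the opposing 87 gives net 4, which does not exceed 9, so (b) does not meet the standard.
  Not every element is met, so the board fails to carry Stage 2.
The analysis ends at Stage 2; the shareholder prevails.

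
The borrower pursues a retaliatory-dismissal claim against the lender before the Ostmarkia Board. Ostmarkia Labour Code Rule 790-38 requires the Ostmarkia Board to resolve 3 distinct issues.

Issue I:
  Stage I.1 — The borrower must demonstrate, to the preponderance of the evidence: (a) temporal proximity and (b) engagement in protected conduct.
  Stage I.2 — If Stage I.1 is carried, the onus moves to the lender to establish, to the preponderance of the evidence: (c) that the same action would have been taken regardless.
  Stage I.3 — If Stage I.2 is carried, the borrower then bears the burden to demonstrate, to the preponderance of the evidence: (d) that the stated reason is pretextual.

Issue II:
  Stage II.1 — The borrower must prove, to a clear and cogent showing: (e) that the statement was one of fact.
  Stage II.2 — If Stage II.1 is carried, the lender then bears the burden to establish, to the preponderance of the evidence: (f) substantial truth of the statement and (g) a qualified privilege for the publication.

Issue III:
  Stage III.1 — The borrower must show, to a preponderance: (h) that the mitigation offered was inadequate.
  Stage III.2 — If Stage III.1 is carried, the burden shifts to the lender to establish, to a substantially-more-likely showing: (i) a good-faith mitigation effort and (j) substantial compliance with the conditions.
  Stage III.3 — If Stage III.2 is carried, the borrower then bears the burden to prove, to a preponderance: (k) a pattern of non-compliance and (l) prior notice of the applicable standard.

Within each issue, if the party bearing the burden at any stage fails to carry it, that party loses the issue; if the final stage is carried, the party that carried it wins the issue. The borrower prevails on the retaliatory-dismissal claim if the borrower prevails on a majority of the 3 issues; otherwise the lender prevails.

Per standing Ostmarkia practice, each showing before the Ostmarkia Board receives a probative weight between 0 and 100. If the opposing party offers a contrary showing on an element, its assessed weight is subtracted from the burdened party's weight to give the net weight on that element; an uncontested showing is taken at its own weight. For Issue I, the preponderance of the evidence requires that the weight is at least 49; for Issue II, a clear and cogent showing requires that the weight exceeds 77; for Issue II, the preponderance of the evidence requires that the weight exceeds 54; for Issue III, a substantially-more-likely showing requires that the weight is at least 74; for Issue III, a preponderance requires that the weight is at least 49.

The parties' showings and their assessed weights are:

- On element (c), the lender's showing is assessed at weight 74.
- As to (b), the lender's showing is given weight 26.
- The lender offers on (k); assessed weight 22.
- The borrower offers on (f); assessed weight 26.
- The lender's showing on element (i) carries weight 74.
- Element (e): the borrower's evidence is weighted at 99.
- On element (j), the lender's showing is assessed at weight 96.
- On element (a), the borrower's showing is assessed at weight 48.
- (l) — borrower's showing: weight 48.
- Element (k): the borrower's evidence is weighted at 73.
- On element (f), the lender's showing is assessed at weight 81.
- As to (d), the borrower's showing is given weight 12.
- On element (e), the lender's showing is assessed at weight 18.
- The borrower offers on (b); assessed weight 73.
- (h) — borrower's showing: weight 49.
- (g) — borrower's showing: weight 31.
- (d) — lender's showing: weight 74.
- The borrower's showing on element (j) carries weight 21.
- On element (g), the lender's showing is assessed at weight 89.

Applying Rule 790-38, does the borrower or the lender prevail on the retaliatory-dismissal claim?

— Issue I —
At Stage I.1 the borrower must meet the preponderance of the evidence (weight is at least 49): on (a) the weight is 48, < 49, so (a) does not meet the standard; on (b) the weight is 73 less the opposing 26 gives net 47, < 49, so (b) does not meet the standard.
  The borrower does not carry Stage I.1.
The lender prevails on this issue.
— Issue II —
At Stage II.1 the borrower must meet a clear and cogent showing (weight exceeds 77): on (e) the weight is 99 less the opposing 18 gives net 81, which does exceed 77, so (e) meets the standard.
  Stage II.1 is satisfied; the onus moves to the lender.
At Stage II.2 the lender must meet the preponderance of the evidence (weight exceeds 54): on (f) the weight is 81 less the opposing 26 gives net 55, > 54, so (f) meets the standard; on (g) the weight is 89 less the opposing 31 gives net 58, which does exceed 54, so (g) meets the standard.
  The lender carries the last stage.
Every stage carried; the lender prevails on this issue.
— Issue III —
Stage III.1 (borrower, a preponderance, weight is at least 49): (h) 49 ≥ 49 — meets.
  The borrower carries Stage III.1; the lender now bears the burden.
Stage III.2 (lender, a substantially-more-likely showing, weight is at least 74): (i) 74 ≥ 74 — meets; (j) net 96−21=75 ≥ 74 — meets.
  The lender carries Stage III.2; the borrower now bears the burden.
Stage III.3 (borrower, a preponderance, weight is at least 49): (k) net 73−22=51 ≥ 49 — meets; (l) 48 < 49 — fails.
  Not every element is met, so the borrower fails to carry Stage III.3.
So the lender prevails on this issue.
Per-issue: Issue I → lender; Issue II → lender; Issue III → lender. The borrower must prevail on a majority of issues; overall, the lender prevails.

lender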